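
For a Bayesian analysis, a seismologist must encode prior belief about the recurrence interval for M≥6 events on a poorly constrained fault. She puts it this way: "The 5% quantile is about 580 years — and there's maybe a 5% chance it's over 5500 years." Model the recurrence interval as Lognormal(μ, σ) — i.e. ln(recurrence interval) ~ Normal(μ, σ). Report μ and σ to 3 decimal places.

If T ~ Lognormal(μ,σ) then ln T ~ Normal(μ,σ), so the p-quantile of ln T is μ + z_p·σ.
ln(580) = 6.363 and ln(5500) = 8.613; z_{0.05} = -1.645, z_{0.95} = 1.645.
σ = (8.613 − 6.363)/(1.645 − (-1.645)) = 0.684.
μ = 6.363 − (-1.645)·0.684 = 7.488.

μ ≈ 7.488, σ ≈ 0.684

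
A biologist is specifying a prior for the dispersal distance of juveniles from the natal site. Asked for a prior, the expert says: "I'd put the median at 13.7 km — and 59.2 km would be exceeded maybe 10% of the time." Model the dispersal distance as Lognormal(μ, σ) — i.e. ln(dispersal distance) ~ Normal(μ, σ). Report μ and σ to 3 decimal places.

If T ~ Lognormal(μ,σ) then ln T ~ Normal(μ,σ), so the p-quantile of ln T is μ + z_p·σ.
ln(13.7) = 2.617 and ln(59.2) = 4.081; z_{0.5} = 0, z_{0.9} = 1.282.
σ = (4.081 − 2.617)/(1.282 − (0)) = 1.142.
μ = 2.617 − (0)·1.142 = 2.617.

μ ≈ 2.617, σ ≈ 1.142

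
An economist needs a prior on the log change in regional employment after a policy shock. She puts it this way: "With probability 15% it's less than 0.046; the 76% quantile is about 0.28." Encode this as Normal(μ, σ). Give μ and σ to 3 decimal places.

μ = 0.185, σ = 0.134

For Normal(μ,σ), the p-quantile is μ + z_p·σ. Here z_{0.15} = -1.036, z_{0.76} = 0.7063.
So 0.046 = μ − 1.036σ and 0.28 = μ + 0.7063σ.
Subtracting: σ = (0.28 − 0.046)/(0.7063 − (-1.036)) = 0.134.
Then μ = 0.046 − (-1.036)·0.134 = 0.185.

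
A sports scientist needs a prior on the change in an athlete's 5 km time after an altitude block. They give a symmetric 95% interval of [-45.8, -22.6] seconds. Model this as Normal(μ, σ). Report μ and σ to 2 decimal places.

A symmetric 95% interval runs μ ± z·σ with z = 1.96.
Half-width = 11.6, so σ = 11.6/1.96 = 5.92.
μ is the interval midpoint, -34.20.

μ = -34.20, σ = 5.92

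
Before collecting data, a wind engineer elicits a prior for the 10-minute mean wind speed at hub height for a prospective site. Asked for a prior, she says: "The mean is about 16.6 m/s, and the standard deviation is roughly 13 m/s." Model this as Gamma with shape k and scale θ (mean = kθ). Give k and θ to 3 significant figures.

For Gamma(k, scale θ): mean = kθ, variance = kθ², so CV = 1/√k.
CV = SD/mean = 13/16.6 = 0.7831, hence k = 1/CV² = 1.63.
Then θ = mean/k = 16.6/1.63 = 10.2.

k ≈ 1.63, θ ≈ 10.2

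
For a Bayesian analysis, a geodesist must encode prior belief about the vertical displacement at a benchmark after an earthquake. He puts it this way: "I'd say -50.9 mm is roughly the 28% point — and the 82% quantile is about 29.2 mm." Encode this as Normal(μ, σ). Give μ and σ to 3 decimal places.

The p-quantile of Normal(μ,σ) is μ + z_p·σ, with z_{0.28} = -0.5828 and z_{0.82} = 0.9154.
Eliminate σ: μ = (z₂·x₁ − z₁·x₂)/(z₂ − z₁) = (0.9154·-50.9 − (-0.5828)·29.2)/1.498 = -19.739.
Then σ = (x₂ − x₁)/(z₂ − z₁) = (29.2 − -50.9)/1.498 = 53.464.

μ = -19.739, σ = 53.464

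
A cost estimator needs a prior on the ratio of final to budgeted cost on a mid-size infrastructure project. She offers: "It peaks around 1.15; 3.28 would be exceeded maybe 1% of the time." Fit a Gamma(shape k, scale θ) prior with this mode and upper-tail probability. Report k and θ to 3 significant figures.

Gamma(k,θ) with k>1 has mode (k−1)θ, so θ = 1.15/(k−1).
Need P(X < 3.28) = 0.99 with θ tied to k this way. Start at k = 2, θ = 1.15: P(X<3.28) ≈ 0.778.
Too low — raise k to concentrate. Iterating converges to k ≈ 5.15.
Then θ = 1.15/(5.15−1) ≈ 0.277.

k ≈ 5.15, θ ≈ 0.277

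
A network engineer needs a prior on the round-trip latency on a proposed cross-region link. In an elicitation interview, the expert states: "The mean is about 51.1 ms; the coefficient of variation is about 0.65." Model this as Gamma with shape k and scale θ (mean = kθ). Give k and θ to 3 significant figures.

For Gamma(k, scale θ): mean = kθ, variance = kθ², so CV = 1/√k.
CV = 0.65, hence k = 1/CV² = 2.37.
Then θ = mean/k = 51.1/2.37 = 21.6.

k ≈ 2.37, θ ≈ 21.6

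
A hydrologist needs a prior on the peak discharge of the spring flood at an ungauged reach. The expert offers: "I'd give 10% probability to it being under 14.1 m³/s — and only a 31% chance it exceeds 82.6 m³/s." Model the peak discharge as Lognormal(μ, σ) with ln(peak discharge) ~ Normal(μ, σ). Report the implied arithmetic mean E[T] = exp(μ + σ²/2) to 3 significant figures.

E[T] ≈ 82.7 m³/s

If T ~ Lognormal(μ,σ) then ln T ~ Normal(μ,σ), so the p-quantile of ln T is μ + z_p·σ.
ln(14.1) = 2.646 and ln(82.6) = 4.414; z_{0.1} = -1.282, z_{0.69} = 0.4959.
σ = (4.414 − 2.646)/(0.4959 − (-1.282)) = 0.995.
μ = 2.646 − (-1.282)·0.995 = 3.921.
E[T] = exp(μ + σ²/2) = exp(3.921 + 0.4946) = 82.7 m³/s.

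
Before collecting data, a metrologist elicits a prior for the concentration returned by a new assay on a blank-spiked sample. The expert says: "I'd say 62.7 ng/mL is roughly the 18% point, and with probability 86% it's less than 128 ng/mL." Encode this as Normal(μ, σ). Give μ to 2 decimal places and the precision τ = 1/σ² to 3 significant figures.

μ = 92.65, τ = 0.000934

The p-quantile of Normal(μ,σ) is μ + z_p·σ, with z_{0.18} = -0.9154 and z_{0.86} = 1.08.
Eliminate σ: μ = (z₂·x₁ − z₁·x₂)/(z₂ − z₁) = (1.08·62.7 − (-0.9154)·128)/1.996 = 92.65.
Then σ = (x₂ − x₁)/(z₂ − z₁) = (128 − 62.7)/1.996 = 32.72.
Precision τ = 1/σ² = 1/32.72² = 0.000934.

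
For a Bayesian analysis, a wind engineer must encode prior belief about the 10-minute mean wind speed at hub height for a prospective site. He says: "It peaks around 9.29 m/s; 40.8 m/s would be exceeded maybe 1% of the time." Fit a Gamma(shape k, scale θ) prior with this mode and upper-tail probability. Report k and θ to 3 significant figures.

k ≈ 2.86, θ ≈ 5

Gamma(k,θ) with k>1 has mode (k−1)θ, so θ = 9.29/(k−1).
Need P(X < 40.8) = 0.99 with θ tied to k this way. Start at k = 2, θ = 9.29: P(X<40.8) ≈ 0.933.
Too low — raise k to concentrate. Iterating converges to k ≈ 2.86.
Then θ = 9.29/(2.86−1) ≈ 5.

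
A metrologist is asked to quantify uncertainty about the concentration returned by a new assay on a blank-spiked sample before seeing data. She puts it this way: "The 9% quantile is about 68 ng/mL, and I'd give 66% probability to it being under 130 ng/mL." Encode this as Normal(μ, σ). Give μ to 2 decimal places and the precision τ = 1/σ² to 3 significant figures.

For Normal(μ,σ), the p-quantile is μ + z_p·σ. Here z_{0.09} = -1.341, z_{0.66} = 0.4125.
So 68 = μ − 1.341σ and 130 = μ + 0.4125σ.
Subtracting: σ = (130 − 68)/(0.4125 − (-1.341)) = 35.36.
Then μ = 68 − (-1.341)·35.36 = 115.41.
Precision τ = 1/σ² = 1/35.36² = 0.0008.

μ = 115.41, τ = 0.0008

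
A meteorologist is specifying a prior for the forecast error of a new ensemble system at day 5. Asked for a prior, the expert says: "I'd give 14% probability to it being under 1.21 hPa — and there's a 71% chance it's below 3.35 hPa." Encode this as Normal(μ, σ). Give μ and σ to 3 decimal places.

μ = 2.625, σ = 1.310

The p-quantile of Normal(μ,σ) is μ + z_p·σ, with z_{0.14} = -1.08 and z_{0.71} = 0.5534.
Eliminate σ: μ = (z₂·x₁ − z₁·x₂)/(z₂ − z₁) = (0.5534·1.21 − (-1.08)·3.35)/1.634 = 2.625.
Then σ = (x₂ − x₁)/(z₂ − z₁) = (3.35 − 1.21)/1.634 = 1.310.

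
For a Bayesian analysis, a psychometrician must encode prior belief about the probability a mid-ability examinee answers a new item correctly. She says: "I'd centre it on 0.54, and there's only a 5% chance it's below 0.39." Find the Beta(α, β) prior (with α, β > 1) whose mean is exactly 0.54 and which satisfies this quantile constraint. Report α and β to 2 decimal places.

α ≈ 15.99, β ≈ 13.62

With mean 0.54 fixed, write α = 0.54s, β = 0.46s where s = α+β.
Need P(θ < 0.39) = 0.05 under Beta(0.54s, 0.46s). Normal approximation: (q−m)/√(m(1−m)/s) ≈ z_{0.05} = -1.64, so s ≈ 0.54·0.46·(-1.64)²/(0.39−0.54)² = 29.9.
At s = 29.9: P(θ<0.39) ≈ 0.049. Adjusting to match 0.05 gives s ≈ 29.61.
So α = 0.54·29.61 ≈ 15.99, β = 0.46·29.61 ≈ 13.62.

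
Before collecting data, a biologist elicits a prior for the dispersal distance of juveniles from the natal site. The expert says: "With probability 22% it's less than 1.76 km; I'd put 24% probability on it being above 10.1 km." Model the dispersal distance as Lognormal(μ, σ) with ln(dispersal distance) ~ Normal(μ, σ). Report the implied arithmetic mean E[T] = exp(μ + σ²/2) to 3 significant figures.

E[T] ≈ 8.81 km

If T ~ Lognormal(μ,σ) then ln T ~ Normal(μ,σ), so the p-quantile of ln T is μ + z_p·σ.
ln(1.76) = 0.5653 and ln(10.1) = 2.313; z_{0.22} = -0.7722, z_{0.76} = 0.7063.
σ = (2.313 − 0.5653)/(0.7063 − (-0.7722)) = 1.182.
μ = 0.5653 − (-0.7722)·1.182 = 1.478.
E[T] = exp(μ + σ²/2) = exp(1.478 + 0.6983) = 8.81 km.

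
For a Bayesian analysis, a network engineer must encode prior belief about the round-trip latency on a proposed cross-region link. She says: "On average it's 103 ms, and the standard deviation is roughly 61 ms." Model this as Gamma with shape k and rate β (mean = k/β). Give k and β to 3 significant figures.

For Gamma(k, rate β): mean = k/β, variance = k/β², so CV = 1/√k.
CV = SD/mean = 61/103 = 0.5922, hence k = 1/CV² = 2.85.
Then β = k/mean = 2.85/103 = 0.0277.

k ≈ 2.85, β ≈ 0.0277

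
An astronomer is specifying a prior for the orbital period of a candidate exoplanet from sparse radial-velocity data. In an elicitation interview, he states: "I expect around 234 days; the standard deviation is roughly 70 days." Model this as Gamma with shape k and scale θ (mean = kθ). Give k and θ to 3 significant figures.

For Gamma(k, scale θ): mean = kθ, variance = kθ², so CV = 1/√k.
CV = SD/mean = 70/234 = 0.2991, hence k = 1/CV² = 11.2.
Then θ = mean/k = 234/11.2 = 20.9.

k ≈ 11.2, θ ≈ 20.9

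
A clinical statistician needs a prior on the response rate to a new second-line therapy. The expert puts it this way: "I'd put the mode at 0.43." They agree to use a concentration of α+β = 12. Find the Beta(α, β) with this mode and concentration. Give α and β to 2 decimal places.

For α,β > 1 the Beta mode is (α−1)/(α+β−2). With α+β = 12, the mode is (α−1)/10.
Set (α−1)/10 = 0.43 → α = 1 + 0.43·10 = 5.30.
β = 12 − α = 6.70.

α = 5.30, β = 6.70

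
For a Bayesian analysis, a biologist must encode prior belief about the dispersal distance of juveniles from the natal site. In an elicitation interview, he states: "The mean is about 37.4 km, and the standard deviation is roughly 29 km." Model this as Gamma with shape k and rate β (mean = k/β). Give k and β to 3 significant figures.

k ≈ 1.66, β ≈ 0.0445

For Gamma(k, rate β): mean = k/β, variance = k/β², so CV = 1/√k.
CV = SD/mean = 29/37.4 = 0.7754, hence k = 1/CV² = 1.66.
Then β = k/mean = 1.66/37.4 = 0.0445.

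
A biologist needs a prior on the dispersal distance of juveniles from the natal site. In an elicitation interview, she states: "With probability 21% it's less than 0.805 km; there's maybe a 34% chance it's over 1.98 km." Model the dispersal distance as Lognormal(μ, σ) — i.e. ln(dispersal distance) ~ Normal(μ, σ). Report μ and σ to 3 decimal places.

If T ~ Lognormal(μ,σ) then ln T ~ Normal(μ,σ), so the p-quantile of ln T is μ + z_p·σ.
ln(0.805) = -0.2169 and ln(1.98) = 0.6831; z_{0.21} = -0.8064, z_{0.66} = 0.4125.
σ = (0.6831 − -0.2169)/(0.4125 − (-0.8064)) = 0.738.
μ = -0.2169 − (-0.8064)·0.738 = 0.379.

μ ≈ 0.379, σ ≈ 0.738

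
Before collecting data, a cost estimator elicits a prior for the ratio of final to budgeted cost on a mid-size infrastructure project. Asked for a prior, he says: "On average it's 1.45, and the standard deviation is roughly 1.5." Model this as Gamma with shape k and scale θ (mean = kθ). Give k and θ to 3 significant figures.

k ≈ 0.934, θ ≈ 1.55

For Gamma(k, scale θ): mean = kθ, variance = kθ², so CV = 1/√k.
CV = SD/mean = 1.5/1.45 = 1.034, hence k = 1/CV² = 0.934.
Then θ = mean/k = 1.45/0.934 = 1.55.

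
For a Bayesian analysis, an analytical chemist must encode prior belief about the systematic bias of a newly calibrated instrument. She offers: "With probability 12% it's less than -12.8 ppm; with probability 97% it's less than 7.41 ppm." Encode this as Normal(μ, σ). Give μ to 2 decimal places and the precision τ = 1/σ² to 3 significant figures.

μ = -5.03, τ = 0.0229

For Normal(μ,σ), the p-quantile is μ + z_p·σ. Here z_{0.12} = -1.175, z_{0.97} = 1.881.
So -12.8 = μ − 1.175σ and 7.41 = μ + 1.881σ.
Subtracting: σ = (7.41 − -12.8)/(1.881 − (-1.175)) = 6.61.
Then μ = -12.8 − (-1.175)·6.61 = -5.03.
Precision τ = 1/σ² = 1/6.614² = 0.0229.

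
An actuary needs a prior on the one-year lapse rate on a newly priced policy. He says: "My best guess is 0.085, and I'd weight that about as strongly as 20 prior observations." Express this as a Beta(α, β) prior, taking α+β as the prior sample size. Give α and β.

α = 1.7, β = 18.3

Under the effective-sample-size interpretation, Beta(α, β) has prior mean α/(α+β) and prior sample size α+β.
So α+β = 20 and α/(α+β) = 0.085, giving α = 0.085·20 = 1.7 and β = 20 − 1.7 = 18.3.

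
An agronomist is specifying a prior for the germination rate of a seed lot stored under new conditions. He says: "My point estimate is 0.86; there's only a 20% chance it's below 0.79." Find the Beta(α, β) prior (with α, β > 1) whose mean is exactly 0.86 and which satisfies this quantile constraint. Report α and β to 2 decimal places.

With mean 0.86 fixed, write α = 0.86s, β = 0.14s where s = α+β.
Need P(θ < 0.79) = 0.2 under Beta(0.86s, 0.14s). Normal approximation: (q−m)/√(m(1−m)/s) ≈ z_{0.2} = -0.842, so s ≈ 0.86·0.14·(-0.842)²/(0.79−0.86)² = 17.4.
At s = 17.4: P(θ<0.79) ≈ 0.183. Adjusting to match 0.2 gives s ≈ 13.84.
So α = 0.86·13.84 ≈ 11.90, β = 0.14·13.84 ≈ 1.94.

α ≈ 11.90, β ≈ 1.94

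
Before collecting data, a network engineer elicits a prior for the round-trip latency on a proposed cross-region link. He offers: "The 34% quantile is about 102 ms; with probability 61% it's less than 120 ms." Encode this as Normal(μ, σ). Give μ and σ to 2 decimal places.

For Normal(μ,σ), the p-quantile is μ + z_p·σ. Here z_{0.34} = -0.4125, z_{0.61} = 0.2793.
So 102 = μ − 0.4125σ and 120 = μ + 0.2793σ.
Subtracting: σ = (120 − 102)/(0.2793 − (-0.4125)) = 26.02.
Then μ = 102 − (-0.4125)·26.02 = 112.73.

μ = 112.73, σ = 26.02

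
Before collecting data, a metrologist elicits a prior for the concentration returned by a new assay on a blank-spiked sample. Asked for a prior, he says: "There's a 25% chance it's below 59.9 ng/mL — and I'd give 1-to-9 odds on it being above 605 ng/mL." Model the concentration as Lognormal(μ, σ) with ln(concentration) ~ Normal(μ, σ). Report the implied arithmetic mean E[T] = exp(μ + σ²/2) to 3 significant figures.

E[T] ≈ 267 ng/mL

If T ~ Lognormal(μ,σ) then ln T ~ Normal(μ,σ), so the p-quantile of ln T is μ + z_p·σ.
ln(59.9) = 4.093 and ln(605) = 6.405; z_{0.25} = -0.6745, z_{0.9} = 1.282.
σ = (6.405 − 4.093)/(1.282 − (-0.6745)) = 1.182.
μ = 4.093 − (-0.6745)·1.182 = 4.890.
E[T] = exp(μ + σ²/2) = exp(4.890 + 0.6989) = 267 ng/mL.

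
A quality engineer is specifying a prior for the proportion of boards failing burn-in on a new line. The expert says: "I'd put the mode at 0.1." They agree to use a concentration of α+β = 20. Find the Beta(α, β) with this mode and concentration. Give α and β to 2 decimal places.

For α,β > 1 the Beta mode is (α−1)/(α+β−2). With α+β = 20, the mode is (α−1)/18.
Set (α−1)/18 = 0.1 → α = 1 + 0.1·18 = 2.80.
β = 20 − α = 17.20.

α = 2.80, β = 17.20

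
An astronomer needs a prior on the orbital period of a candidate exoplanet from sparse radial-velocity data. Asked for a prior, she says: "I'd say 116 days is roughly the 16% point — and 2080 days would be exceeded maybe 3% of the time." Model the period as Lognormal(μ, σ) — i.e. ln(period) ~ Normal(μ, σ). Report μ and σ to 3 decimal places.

μ ≈ 5.752, σ ≈ 1.004

If T ~ Lognormal(μ,σ) then ln T ~ Normal(μ,σ), so the p-quantile of ln T is μ + z_p·σ.
ln(116) = 4.754 and ln(2080) = 7.64; z_{0.16} = -0.9945, z_{0.97} = 1.881.
σ = (7.64 − 4.754)/(1.881 − (-0.9945)) = 1.004.
μ = 4.754 − (-0.9945)·1.004 = 5.752.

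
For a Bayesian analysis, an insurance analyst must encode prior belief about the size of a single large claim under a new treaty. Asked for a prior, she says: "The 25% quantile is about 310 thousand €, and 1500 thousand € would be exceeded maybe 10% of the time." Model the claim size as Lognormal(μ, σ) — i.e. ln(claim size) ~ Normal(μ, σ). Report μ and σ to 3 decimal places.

μ ≈ 6.280, σ ≈ 0.806

If T ~ Lognormal(μ,σ) then ln T ~ Normal(μ,σ), so the p-quantile of ln T is μ + z_p·σ.
ln(310) = 5.737 and ln(1500) = 7.313; z_{0.25} = -0.6745, z_{0.9} = 1.282.
σ = (7.313 − 5.737)/(1.282 − (-0.6745)) = 0.806.
μ = 5.737 − (-0.6745)·0.806 = 6.280.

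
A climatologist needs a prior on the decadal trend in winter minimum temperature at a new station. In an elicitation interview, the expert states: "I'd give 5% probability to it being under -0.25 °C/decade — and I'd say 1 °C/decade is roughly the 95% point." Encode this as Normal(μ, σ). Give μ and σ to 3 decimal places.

The p-quantile of Normal(μ,σ) is μ + z_p·σ, with z_{0.05} = -1.645 and z_{0.95} = 1.645.
Eliminate σ: μ = (z₂·x₁ − z₁·x₂)/(z₂ − z₁) = (1.645·-0.25 − (-1.645)·1)/3.29 = 0.375.
Then σ = (x₂ − x₁)/(z₂ − z₁) = (1 − -0.25)/3.29 = 0.380.

μ = 0.375, σ = 0.380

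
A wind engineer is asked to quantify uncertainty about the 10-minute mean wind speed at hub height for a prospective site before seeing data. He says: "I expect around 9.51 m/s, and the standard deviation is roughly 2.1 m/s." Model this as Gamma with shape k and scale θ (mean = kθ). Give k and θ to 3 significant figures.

For Gamma(k, scale θ): mean = kθ, variance = kθ², so CV = 1/√k.
CV = SD/mean = 2.1/9.51 = 0.2208, hence k = 1/CV² = 20.5.
Then θ = mean/k = 9.51/20.5 = 0.464.

k ≈ 20.5, θ ≈ 0.464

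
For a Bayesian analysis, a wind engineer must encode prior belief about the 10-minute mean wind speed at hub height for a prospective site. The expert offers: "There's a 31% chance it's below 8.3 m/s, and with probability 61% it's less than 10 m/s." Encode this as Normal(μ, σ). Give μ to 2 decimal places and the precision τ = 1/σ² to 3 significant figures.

The p-quantile of Normal(μ,σ) is μ + z_p·σ, with z_{0.31} = -0.4959 and z_{0.61} = 0.2793.
Eliminate σ: μ = (z₂·x₁ − z₁·x₂)/(z₂ − z₁) = (0.2793·8.3 − (-0.4959)·10)/0.7752 = 9.39.
Then σ = (x₂ − x₁)/(z₂ − z₁) = (10 − 8.3)/0.7752 = 2.19.
Precision τ = 1/σ² = 1/2.193² = 0.208.

μ = 9.39, τ = 0.208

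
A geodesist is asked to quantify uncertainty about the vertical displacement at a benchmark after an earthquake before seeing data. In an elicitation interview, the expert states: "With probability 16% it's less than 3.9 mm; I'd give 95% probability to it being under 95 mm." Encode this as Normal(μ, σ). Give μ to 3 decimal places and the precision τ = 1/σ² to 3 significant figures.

For Normal(μ,σ), the p-quantile is μ + z_p·σ. Here z_{0.16} = -0.9945, z_{0.95} = 1.645.
So 3.9 = μ − 0.9945σ and 95 = μ + 1.645σ.
Subtracting: σ = (95 − 3.9)/(1.645 − (-0.9945)) = 34.517.
Then μ = 3.9 − (-0.9945)·34.517 = 38.225.
Precision τ = 1/σ² = 1/34.52² = 0.000839.

μ = 38.225, τ = 0.000839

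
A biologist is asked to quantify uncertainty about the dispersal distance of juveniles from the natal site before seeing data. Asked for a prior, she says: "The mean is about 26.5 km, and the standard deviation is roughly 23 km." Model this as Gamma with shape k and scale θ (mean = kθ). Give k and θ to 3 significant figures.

k ≈ 1.33, θ ≈ 20

For Gamma(k, scale θ): mean = kθ, variance = kθ², so CV = 1/√k.
CV = SD/mean = 23/26.5 = 0.8679, hence k = 1/CV² = 1.33.
Then θ = mean/k = 26.5/1.33 = 20.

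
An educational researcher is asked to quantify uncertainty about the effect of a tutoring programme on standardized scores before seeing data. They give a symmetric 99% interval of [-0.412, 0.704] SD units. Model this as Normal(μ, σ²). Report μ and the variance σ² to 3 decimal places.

A symmetric 99% interval runs μ ± z·σ with z = 2.576.
Half-width = 0.558, so σ = 0.558/2.576 = 0.2166 and σ² = 0.047.
μ is the interval midpoint, 0.146.

μ = 0.146, σ² = 0.047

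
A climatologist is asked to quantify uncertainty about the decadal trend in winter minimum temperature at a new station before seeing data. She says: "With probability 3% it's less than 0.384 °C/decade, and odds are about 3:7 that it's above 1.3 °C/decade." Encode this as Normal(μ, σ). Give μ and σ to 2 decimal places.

For Normal(μ,σ), the p-quantile is μ + z_p·σ. Here z_{0.03} = -1.881, z_{0.7} = 0.5244.
So 0.384 = μ − 1.881σ and 1.3 = μ + 0.5244σ.
Subtracting: σ = (1.3 − 0.384)/(0.5244 − (-1.881)) = 0.38.
Then μ = 0.384 − (-1.881)·0.38 = 1.10.

μ = 1.10, σ = 0.38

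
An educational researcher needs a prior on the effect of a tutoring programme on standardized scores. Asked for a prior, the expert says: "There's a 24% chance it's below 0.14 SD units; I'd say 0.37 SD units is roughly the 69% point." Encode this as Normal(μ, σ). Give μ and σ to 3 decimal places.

The p-quantile of Normal(μ,σ) is μ + z_p·σ, with z_{0.24} = -0.7063 and z_{0.69} = 0.4959.
Eliminate σ: μ = (z₂·x₁ − z₁·x₂)/(z₂ − z₁) = (0.4959·0.14 − (-0.7063)·0.37)/1.202 = 0.275.
Then σ = (x₂ − x₁)/(z₂ − z₁) = (0.37 − 0.14)/1.202 = 0.191.

μ = 0.275, σ = 0.191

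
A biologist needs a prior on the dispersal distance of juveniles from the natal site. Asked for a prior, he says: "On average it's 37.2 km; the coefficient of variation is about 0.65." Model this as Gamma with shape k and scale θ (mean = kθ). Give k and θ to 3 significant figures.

k ≈ 2.37, θ ≈ 15.7

For Gamma(k, scale θ): mean = kθ, variance = kθ², so CV = 1/√k.
CV = 0.65, hence k = 1/CV² = 2.37.
Then θ = mean/k = 37.2/2.37 = 15.7.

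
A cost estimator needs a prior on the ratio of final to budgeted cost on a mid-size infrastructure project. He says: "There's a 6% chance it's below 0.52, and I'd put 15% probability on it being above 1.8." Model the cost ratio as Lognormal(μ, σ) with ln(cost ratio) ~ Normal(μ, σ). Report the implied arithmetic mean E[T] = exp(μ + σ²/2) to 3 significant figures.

E[T] ≈ 1.23

If T ~ Lognormal(μ,σ) then ln T ~ Normal(μ,σ), so the p-quantile of ln T is μ + z_p·σ.
ln(0.52) = -0.6539 and ln(1.8) = 0.5878; z_{0.06} = -1.555, z_{0.85} = 1.036.
σ = (0.5878 − -0.6539)/(1.036 − (-1.555)) = 0.479.
μ = -0.6539 − (-1.555)·0.479 = 0.091.
E[T] = exp(μ + σ²/2) = exp(0.091 + 0.1148) = 1.23.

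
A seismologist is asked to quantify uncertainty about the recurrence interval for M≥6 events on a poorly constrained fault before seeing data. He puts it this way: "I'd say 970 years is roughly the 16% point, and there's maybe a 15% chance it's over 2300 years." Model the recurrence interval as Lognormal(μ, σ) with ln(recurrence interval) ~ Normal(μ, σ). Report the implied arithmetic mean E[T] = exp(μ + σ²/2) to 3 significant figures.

E[T] ≈ 1620 years

If T ~ Lognormal(μ,σ) then ln T ~ Normal(μ,σ), so the p-quantile of ln T is μ + z_p·σ.
ln(970) = 6.877 and ln(2300) = 7.741; z_{0.16} = -0.9945, z_{0.85} = 1.036.
σ = (7.741 − 6.877)/(1.036 − (-0.9945)) = 0.425.
μ = 6.877 − (-0.9945)·0.425 = 7.300.
E[T] = exp(μ + σ²/2) = exp(7.300 + 0.0904) = 1620 years.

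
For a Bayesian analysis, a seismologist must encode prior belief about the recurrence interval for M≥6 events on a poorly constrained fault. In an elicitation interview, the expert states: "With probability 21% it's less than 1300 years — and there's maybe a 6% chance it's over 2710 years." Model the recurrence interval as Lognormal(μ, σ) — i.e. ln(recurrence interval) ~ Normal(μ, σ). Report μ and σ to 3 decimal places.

μ ≈ 7.421, σ ≈ 0.311

If T ~ Lognormal(μ,σ) then ln T ~ Normal(μ,σ), so the p-quantile of ln T is μ + z_p·σ.
ln(1300) = 7.17 and ln(2710) = 7.905; z_{0.21} = -0.8064, z_{0.94} = 1.555.
σ = (7.905 − 7.17)/(1.555 − (-0.8064)) = 0.311.
μ = 7.17 − (-0.8064)·0.311 = 7.421.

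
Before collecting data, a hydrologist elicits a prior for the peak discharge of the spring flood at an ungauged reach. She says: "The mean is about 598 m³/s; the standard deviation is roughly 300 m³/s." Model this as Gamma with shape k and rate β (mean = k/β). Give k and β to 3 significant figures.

For Gamma(k, rate β): mean = k/β, variance = k/β², so CV = 1/√k.
CV = SD/mean = 300/598 = 0.5017, hence k = 1/CV² = 3.97.
Then β = k/mean = 3.97/598 = 0.00664.

k ≈ 3.97, β ≈ 0.00664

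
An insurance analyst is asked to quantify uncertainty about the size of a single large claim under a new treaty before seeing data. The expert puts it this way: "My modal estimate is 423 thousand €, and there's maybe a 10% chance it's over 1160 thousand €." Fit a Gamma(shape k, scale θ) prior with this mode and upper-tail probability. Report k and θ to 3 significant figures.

Gamma(k,θ) with k>1 has mode (k−1)θ, so θ = 423/(k−1).
Need P(X < 1160) = 0.9 with θ tied to k this way. Start at k = 2, θ = 423: P(X<1160) ≈ 0.759.
Too low — raise k to concentrate. Iterating converges to k ≈ 2.88.
Then θ = 423/(2.88−1) ≈ 225.

k ≈ 2.88, θ ≈ 225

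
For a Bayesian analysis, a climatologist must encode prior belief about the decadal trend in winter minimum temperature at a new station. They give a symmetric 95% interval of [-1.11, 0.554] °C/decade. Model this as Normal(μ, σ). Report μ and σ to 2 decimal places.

A symmetric 95% interval runs μ ± z·σ with z = 1.96.
Half-width = 0.832, so σ = 0.832/1.96 = 0.42.
μ is the interval midpoint, -0.28.

μ = -0.28, σ = 0.42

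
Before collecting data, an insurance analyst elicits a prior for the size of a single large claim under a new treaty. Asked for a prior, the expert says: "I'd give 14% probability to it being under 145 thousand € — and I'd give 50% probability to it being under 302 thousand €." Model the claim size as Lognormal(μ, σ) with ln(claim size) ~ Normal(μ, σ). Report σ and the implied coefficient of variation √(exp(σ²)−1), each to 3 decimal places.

If T ~ Lognormal(μ,σ) then ln T ~ Normal(μ,σ), so the p-quantile of ln T is μ + z_p·σ.
ln(145) = 4.977 and ln(302) = 5.71; z_{0.14} = -1.08, z_{0.5} = 0.
σ = (5.71 − 4.977)/(0 − (-1.08)) = 0.679.
μ = 4.977 − (-1.08)·0.679 = 5.710.
CV = √(exp(σ²)−1) = √(exp(0.4612)−1) = 0.766.

σ ≈ 0.679, CV ≈ 0.766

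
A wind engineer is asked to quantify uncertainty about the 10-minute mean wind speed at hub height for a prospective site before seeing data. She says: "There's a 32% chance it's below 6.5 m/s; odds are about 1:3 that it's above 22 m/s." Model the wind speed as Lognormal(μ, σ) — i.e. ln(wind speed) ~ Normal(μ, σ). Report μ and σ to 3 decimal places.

If T ~ Lognormal(μ,σ) then ln T ~ Normal(μ,σ), so the p-quantile of ln T is μ + z_p·σ.
ln(6.5) = 1.872 and ln(22) = 3.091; z_{0.32} = -0.4677, z_{0.75} = 0.6745.
σ = (3.091 − 1.872)/(0.6745 − (-0.4677)) = 1.067.
μ = 1.872 − (-0.4677)·1.067 = 2.371.

μ ≈ 2.371, σ ≈ 1.067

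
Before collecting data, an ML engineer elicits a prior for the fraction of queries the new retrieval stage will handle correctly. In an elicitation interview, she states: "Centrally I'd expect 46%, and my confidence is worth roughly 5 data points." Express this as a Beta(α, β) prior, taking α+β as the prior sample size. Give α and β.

Under the effective-sample-size interpretation, Beta(α, β) has prior mean α/(α+β) and prior sample size α+β.
So α+β = 5 and α/(α+β) = 0.46, giving α = 0.46·5 = 2.3 and β = 5 − 2.3 = 2.7.

α = 2.3, β = 2.7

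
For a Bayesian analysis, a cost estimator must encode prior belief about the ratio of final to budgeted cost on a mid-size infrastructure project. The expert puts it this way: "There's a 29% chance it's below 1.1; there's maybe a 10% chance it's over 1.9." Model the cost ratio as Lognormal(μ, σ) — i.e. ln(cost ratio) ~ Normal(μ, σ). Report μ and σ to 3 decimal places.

μ ≈ 0.260, σ ≈ 0.298

If T ~ Lognormal(μ,σ) then ln T ~ Normal(μ,σ), so the p-quantile of ln T is μ + z_p·σ.
ln(1.1) = 0.09531 and ln(1.9) = 0.6419; z_{0.29} = -0.5534, z_{0.9} = 1.282.
σ = (0.6419 − 0.09531)/(1.282 − (-0.5534)) = 0.298.
μ = 0.09531 − (-0.5534)·0.298 = 0.260.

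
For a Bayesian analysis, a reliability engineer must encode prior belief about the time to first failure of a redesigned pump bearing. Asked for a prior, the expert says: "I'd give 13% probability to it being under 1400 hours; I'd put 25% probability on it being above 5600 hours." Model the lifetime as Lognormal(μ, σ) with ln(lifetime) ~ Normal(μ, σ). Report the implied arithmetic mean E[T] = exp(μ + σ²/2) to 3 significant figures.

If T ~ Lognormal(μ,σ) then ln T ~ Normal(μ,σ), so the p-quantile of ln T is μ + z_p·σ.
ln(1400) = 7.244 and ln(5600) = 8.631; z_{0.13} = -1.126, z_{0.75} = 0.6745.
σ = (8.631 − 7.244)/(0.6745 − (-1.126)) = 0.770.
μ = 7.244 − (-1.126)·0.770 = 8.111.
E[T] = exp(μ + σ²/2) = exp(8.111 + 0.2963) = 4480 hours.

E[T] ≈ 4480 hours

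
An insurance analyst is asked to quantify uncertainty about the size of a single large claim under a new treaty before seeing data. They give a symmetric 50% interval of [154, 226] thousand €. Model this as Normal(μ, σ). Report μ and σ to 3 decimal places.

A symmetric 50% interval runs μ ± z·σ with z = 0.6745.
Half-width = 36, so σ = 36/0.6745 = 53.374.
μ is the interval midpoint, 190.000.

μ = 190.000, σ = 53.374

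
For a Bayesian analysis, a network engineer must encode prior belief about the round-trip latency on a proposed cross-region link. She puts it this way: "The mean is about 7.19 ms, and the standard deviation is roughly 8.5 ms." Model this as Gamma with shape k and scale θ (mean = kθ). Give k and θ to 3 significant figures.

k ≈ 0.716, θ ≈ 10

For Gamma(k, scale θ): mean = kθ, variance = kθ², so CV = 1/√k.
CV = SD/mean = 8.5/7.19 = 1.182, hence k = 1/CV² = 0.716.
Then θ = mean/k = 7.19/0.716 = 10.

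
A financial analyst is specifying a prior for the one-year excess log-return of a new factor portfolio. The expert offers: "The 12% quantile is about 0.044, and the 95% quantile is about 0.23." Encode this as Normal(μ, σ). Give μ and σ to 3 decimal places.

For Normal(μ,σ), the p-quantile is μ + z_p·σ. Here z_{0.12} = -1.175, z_{0.95} = 1.645.
So 0.044 = μ − 1.175σ and 0.23 = μ + 1.645σ.
Subtracting: σ = (0.23 − 0.044)/(1.645 − (-1.175)) = 0.066.
Then μ = 0.044 − (-1.175)·0.066 = 0.122.

μ = 0.122, σ = 0.066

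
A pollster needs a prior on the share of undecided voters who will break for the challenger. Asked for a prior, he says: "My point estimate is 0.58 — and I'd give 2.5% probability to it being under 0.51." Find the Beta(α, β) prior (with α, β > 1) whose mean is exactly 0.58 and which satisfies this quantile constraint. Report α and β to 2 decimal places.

With mean 0.58 fixed, write α = 0.58s, β = 0.42s where s = α+β.
Need P(θ < 0.51) = 0.025 under Beta(0.58s, 0.42s). Normal approximation: (q−m)/√(m(1−m)/s) ≈ z_{0.025} = -1.96, so s ≈ 0.58·0.42·(-1.96)²/(0.51−0.58)² = 191.0.
At s = 191.0: P(θ<0.51) ≈ 0.026. Adjusting to match 0.025 gives s ≈ 193.87.
So α = 0.58·193.87 ≈ 112.44, β = 0.42·193.87 ≈ 81.42.

α ≈ 112.44, β ≈ 81.42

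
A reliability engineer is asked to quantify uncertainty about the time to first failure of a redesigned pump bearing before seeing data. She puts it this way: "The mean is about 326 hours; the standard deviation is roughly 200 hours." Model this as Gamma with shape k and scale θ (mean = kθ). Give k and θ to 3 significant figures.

For Gamma(k, scale θ): mean = kθ, variance = kθ², so CV = 1/√k.
CV = SD/mean = 200/326 = 0.6135, hence k = 1/CV² = 2.66.
Then θ = mean/k = 326/2.66 = 123.

k ≈ 2.66, θ ≈ 123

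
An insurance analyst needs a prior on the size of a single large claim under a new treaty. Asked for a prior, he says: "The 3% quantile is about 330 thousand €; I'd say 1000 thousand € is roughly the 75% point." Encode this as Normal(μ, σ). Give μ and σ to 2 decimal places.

The p-quantile of Normal(μ,σ) is μ + z_p·σ, with z_{0.03} = -1.881 and z_{0.75} = 0.6745.
Eliminate σ: μ = (z₂·x₁ − z₁·x₂)/(z₂ − z₁) = (0.6745·330 − (-1.881)·1000)/2.555 = 823.15.
Then σ = (x₂ − x₁)/(z₂ − z₁) = (1000 − 330)/2.555 = 262.20.

μ = 823.15, σ = 262.20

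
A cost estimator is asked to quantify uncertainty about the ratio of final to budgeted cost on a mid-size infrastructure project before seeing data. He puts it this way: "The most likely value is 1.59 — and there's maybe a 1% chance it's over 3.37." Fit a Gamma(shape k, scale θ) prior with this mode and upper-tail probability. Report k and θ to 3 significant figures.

Gamma(k,θ) with k>1 has mode (k−1)θ, so θ = 1.59/(k−1).
Need P(X < 3.37) = 0.99 with θ tied to k this way. Start at k = 2, θ = 1.59: P(X<3.37) ≈ 0.625.
Too low — raise k to concentrate. Iterating converges to k ≈ 9.61.
Then θ = 1.59/(9.61−1) ≈ 0.185.

k ≈ 9.61, θ ≈ 0.185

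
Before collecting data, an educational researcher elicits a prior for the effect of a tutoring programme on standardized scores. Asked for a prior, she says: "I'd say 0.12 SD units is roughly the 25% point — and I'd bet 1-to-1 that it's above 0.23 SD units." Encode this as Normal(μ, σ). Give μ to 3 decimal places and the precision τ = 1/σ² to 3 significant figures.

The p-quantile of Normal(μ,σ) is μ + z_p·σ, with z_{0.25} = -0.6745 and z_{0.5} = 0.
Eliminate σ: μ = (z₂·x₁ − z₁·x₂)/(z₂ − z₁) = (0·0.12 − (-0.6745)·0.23)/0.6745 = 0.230.
Then σ = (x₂ − x₁)/(z₂ − z₁) = (0.23 − 0.12)/0.6745 = 0.163.
Precision τ = 1/σ² = 1/0.1631² = 37.6.

μ = 0.230, τ = 37.6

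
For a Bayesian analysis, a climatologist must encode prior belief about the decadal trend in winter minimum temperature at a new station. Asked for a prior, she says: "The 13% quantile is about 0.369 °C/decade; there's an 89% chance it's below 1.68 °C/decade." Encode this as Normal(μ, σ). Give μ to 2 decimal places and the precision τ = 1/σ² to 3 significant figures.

μ = 1.00, τ = 3.22

For Normal(μ,σ), the p-quantile is μ + z_p·σ. Here z_{0.13} = -1.126, z_{0.89} = 1.227.
So 0.369 = μ − 1.126σ and 1.68 = μ + 1.227σ.
Subtracting: σ = (1.68 − 0.369)/(1.227 − (-1.126)) = 0.56.
Then μ = 0.369 − (-1.126)·0.56 = 1.00.
Precision τ = 1/σ² = 1/0.5572² = 3.22.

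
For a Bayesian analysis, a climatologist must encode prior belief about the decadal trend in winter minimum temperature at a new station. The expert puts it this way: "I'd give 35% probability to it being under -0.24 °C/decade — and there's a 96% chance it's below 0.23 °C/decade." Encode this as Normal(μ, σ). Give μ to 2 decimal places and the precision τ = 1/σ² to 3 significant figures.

For Normal(μ,σ), the p-quantile is μ + z_p·σ. Here z_{0.35} = -0.3853, z_{0.96} = 1.751.
So -0.24 = μ − 0.3853σ and 0.23 = μ + 1.751σ.
Subtracting: σ = (0.23 − -0.24)/(1.751 − (-0.3853)) = 0.22.
Then μ = -0.24 − (-0.3853)·0.22 = -0.16.
Precision τ = 1/σ² = 1/0.22² = 20.7.

μ = -0.16, τ = 20.7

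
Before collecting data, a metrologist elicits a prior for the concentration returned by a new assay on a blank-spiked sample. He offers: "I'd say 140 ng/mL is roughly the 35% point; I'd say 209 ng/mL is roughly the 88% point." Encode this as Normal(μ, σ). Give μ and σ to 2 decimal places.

μ = 157.04, σ = 44.22

For Normal(μ,σ), the p-quantile is μ + z_p·σ. Here z_{0.35} = -0.3853, z_{0.88} = 1.175.
So 140 = μ − 0.3853σ and 209 = μ + 1.175σ.
Subtracting: σ = (209 − 140)/(1.175 − (-0.3853)) = 44.22.
Then μ = 140 − (-0.3853)·44.22 = 157.04.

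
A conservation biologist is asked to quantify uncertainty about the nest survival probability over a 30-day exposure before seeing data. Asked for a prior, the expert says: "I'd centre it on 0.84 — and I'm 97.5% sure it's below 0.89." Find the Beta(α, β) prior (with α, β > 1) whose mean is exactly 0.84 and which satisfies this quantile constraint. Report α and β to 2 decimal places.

With mean 0.84 fixed, write α = 0.84s, β = 0.16s where s = α+β.
Need P(θ < 0.89) = 0.975 under Beta(0.84s, 0.16s). Normal approximation: (q−m)/√(m(1−m)/s) ≈ z_{0.975} = 1.96, so s ≈ 0.84·0.16·(1.96)²/(0.89−0.84)² = 206.5.
At s = 206.5: P(θ<0.89) ≈ 0.983. Adjusting to match 0.975 gives s ≈ 177.51.
So α = 0.84·177.51 ≈ 149.11, β = 0.16·177.51 ≈ 28.40.

α ≈ 149.11, β ≈ 28.40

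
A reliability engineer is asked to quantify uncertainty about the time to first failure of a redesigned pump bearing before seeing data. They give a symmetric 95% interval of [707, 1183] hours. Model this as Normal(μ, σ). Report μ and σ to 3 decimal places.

μ = 945.000, σ = 121.431

A symmetric 95% interval runs μ ± z·σ with z = 1.96.
Half-width = 238, so σ = 238/1.96 = 121.431.
μ is the interval midpoint, 945.000.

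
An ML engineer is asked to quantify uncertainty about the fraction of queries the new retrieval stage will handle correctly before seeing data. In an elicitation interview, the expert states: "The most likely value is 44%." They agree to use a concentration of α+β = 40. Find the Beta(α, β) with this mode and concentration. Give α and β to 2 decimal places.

For α,β > 1 the Beta mode is (α−1)/(α+β−2). With α+β = 40, the mode is (α−1)/38.
Set (α−1)/38 = 0.44 → α = 1 + 0.44·38 = 17.72.
β = 40 − α = 22.28.

α = 17.72, β = 22.28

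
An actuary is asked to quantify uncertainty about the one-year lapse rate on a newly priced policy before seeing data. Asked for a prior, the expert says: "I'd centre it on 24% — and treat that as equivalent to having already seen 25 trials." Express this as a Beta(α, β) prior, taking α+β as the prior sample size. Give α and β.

α = 6, β = 19

Under the effective-sample-size interpretation, Beta(α, β) has prior mean α/(α+β) and prior sample size α+β.
So α+β = 25 and α/(α+β) = 0.24, giving α = 0.24·25 = 6 and β = 25 − 6 = 19.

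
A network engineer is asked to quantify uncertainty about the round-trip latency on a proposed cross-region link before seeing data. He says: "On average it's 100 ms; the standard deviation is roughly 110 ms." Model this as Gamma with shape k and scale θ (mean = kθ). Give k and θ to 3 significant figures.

For Gamma(k, scale θ): mean = kθ, variance = kθ², so CV = 1/√k.
CV = SD/mean = 110/100 = 1.1, hence k = 1/CV² = 0.826.
Then θ = mean/k = 100/0.826 = 121.

k ≈ 0.826, θ ≈ 121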